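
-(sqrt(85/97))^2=-85/97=-0.88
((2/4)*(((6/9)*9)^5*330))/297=4320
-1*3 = -3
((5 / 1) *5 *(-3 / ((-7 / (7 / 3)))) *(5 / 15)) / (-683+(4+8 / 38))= -475 / 38691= -0.01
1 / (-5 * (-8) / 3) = 3 / 40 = 0.08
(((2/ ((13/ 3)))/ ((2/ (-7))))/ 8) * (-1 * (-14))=-147/ 52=-2.83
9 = 9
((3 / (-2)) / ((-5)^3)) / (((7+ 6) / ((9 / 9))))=3 / 3250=0.00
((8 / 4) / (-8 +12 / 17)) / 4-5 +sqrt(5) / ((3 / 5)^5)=-1257 / 248 +3125* sqrt(5) / 243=23.69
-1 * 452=-452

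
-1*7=-7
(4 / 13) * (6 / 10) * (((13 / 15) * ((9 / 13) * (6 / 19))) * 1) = 0.03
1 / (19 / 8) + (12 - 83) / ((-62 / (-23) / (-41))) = 1272603 / 1178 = 1080.31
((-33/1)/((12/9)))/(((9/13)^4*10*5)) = -314171/145800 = -2.15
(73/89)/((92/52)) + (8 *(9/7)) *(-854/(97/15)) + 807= -550.89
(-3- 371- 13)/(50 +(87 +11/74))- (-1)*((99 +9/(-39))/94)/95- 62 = -12726632254/196366235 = -64.81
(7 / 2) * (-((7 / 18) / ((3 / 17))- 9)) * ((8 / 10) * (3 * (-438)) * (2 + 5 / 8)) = -1312759 / 20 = -65637.95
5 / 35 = 1 / 7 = 0.14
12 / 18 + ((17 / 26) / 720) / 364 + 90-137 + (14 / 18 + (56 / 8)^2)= 7823579 / 2271360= 3.44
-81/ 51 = -27/ 17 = -1.59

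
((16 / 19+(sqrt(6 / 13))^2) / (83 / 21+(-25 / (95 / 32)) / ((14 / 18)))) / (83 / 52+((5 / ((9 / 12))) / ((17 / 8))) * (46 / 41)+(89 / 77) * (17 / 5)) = -0.02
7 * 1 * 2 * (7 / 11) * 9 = 882 / 11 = 80.18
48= 48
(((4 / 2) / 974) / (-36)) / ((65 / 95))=-19 / 227916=-0.00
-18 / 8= -9 / 4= -2.25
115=115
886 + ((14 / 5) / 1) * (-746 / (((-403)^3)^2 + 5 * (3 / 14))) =886.00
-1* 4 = -4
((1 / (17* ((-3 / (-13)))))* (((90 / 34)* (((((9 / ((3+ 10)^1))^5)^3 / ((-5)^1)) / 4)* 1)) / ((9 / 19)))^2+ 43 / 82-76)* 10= -245123220118569206464487195540633313609105 / 324771435376824223510360379550682805672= -754.76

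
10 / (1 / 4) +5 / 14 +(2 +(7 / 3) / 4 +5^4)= 56107 / 84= 667.94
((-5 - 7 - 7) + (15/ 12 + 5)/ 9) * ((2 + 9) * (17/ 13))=-263.32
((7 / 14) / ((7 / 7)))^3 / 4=1 / 32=0.03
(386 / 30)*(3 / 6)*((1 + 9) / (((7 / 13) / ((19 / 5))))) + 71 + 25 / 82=4522957 / 8610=525.31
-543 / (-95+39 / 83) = 45069 / 7846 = 5.74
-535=-535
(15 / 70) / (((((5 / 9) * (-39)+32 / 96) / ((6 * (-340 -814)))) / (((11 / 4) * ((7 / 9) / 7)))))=21.25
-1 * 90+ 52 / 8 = -167 / 2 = -83.50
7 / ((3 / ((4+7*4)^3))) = 229376 / 3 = 76458.67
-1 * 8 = -8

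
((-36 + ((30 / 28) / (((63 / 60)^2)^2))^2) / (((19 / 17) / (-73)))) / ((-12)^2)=2250330254883049 / 140852328260364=15.98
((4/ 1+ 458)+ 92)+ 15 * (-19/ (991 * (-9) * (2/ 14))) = 554.22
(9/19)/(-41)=-9/779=-0.01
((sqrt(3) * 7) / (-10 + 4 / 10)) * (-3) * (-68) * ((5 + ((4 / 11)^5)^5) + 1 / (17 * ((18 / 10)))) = -1459976625874597751514233757985 * sqrt(3) / 1950247069809906996752944518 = -1296.63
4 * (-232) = -928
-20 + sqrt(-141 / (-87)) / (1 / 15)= -20 + 15* sqrt(1363) / 29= -0.90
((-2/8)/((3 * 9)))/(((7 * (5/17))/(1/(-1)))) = 17/3780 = 0.00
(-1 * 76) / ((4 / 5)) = -95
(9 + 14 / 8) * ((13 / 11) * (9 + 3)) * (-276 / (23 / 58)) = -1167192 / 11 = -106108.36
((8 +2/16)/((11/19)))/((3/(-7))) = -8645/264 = -32.75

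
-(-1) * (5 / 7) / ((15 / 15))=5 / 7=0.71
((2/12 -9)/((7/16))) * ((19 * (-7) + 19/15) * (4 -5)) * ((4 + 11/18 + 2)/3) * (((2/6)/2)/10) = -97.69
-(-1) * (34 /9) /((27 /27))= 34 /9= 3.78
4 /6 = 0.67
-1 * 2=-2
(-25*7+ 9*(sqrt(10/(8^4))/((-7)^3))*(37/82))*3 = -525 - 999*sqrt(10)/1800064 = -525.00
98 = 98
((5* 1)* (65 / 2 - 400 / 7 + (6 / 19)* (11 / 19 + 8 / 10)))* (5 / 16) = -3058605 / 80864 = -37.82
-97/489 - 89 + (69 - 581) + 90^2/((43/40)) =145794602/21027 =6933.69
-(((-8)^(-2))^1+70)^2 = -20079361 /4096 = -4902.19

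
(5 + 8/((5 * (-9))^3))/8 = 455617/729000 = 0.62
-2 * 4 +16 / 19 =-136 / 19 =-7.16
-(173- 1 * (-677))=-850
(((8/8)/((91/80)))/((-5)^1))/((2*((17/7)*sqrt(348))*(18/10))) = -20*sqrt(87)/173043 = -0.00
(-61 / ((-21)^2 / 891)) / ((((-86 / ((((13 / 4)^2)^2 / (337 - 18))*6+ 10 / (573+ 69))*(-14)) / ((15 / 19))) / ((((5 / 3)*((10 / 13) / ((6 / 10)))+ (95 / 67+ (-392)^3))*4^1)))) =41162723.13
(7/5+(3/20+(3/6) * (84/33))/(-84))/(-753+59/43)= -1099037/597273600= -0.00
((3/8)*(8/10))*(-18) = -5.40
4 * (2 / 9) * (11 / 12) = 22 / 27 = 0.81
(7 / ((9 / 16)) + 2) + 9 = 211 / 9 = 23.44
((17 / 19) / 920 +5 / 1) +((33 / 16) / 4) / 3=723371 / 139840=5.17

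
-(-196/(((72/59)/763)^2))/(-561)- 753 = -99847457329/727056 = -137331.18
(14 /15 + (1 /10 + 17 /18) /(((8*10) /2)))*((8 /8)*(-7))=-12089 /1800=-6.72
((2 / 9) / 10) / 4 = 1 / 180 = 0.01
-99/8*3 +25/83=-24451/664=-36.82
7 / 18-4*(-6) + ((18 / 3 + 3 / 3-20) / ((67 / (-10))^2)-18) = 492835 / 80802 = 6.10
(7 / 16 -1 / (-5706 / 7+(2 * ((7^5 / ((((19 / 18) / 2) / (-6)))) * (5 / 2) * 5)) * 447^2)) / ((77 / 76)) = 1205925980836121 / 2792670692455908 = 0.43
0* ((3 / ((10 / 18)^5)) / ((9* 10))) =0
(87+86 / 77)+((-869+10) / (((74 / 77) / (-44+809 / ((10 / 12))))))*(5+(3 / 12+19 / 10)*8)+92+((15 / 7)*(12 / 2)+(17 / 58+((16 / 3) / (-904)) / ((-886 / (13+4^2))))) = -308353410745644101 / 16767262050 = -18390206.45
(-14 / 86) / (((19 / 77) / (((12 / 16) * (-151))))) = 244167 / 3268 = 74.71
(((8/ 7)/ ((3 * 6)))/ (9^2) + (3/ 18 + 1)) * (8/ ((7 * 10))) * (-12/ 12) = -4766/ 35721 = -0.13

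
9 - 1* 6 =3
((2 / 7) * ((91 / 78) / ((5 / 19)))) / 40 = 19 / 600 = 0.03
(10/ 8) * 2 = 5/ 2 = 2.50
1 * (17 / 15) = 1.13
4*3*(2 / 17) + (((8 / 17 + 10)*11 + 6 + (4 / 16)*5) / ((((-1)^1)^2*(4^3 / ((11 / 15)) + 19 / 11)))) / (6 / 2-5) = 8763 / 12104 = 0.72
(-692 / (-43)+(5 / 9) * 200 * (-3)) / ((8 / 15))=-51155 / 86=-594.83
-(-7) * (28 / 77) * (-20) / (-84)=20 / 33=0.61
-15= -15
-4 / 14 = -2 / 7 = -0.29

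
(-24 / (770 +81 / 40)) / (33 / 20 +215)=-19200 / 133807373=-0.00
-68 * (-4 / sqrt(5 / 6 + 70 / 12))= 136 * sqrt(15) / 5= 105.35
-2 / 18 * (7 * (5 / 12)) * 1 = -35 / 108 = -0.32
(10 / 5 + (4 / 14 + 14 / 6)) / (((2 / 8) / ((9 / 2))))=83.14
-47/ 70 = -0.67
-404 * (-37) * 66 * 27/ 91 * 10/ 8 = 33296670/ 91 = 365897.47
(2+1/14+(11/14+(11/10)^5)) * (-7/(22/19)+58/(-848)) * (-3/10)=53505950913/6529600000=8.19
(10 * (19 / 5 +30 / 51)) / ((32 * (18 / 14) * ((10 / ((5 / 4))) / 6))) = 2611 / 3264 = 0.80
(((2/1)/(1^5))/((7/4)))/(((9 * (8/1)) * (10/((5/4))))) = 1/504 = 0.00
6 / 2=3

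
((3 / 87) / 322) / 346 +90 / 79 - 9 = -2006418629 / 255244892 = -7.86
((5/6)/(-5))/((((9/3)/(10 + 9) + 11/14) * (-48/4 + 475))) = -133/348639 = -0.00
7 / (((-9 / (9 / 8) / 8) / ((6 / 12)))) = -7 / 2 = -3.50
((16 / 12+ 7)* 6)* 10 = 500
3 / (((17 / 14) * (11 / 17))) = 42 / 11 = 3.82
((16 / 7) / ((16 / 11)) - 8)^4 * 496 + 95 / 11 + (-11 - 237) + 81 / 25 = 559169343466 / 660275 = 846873.41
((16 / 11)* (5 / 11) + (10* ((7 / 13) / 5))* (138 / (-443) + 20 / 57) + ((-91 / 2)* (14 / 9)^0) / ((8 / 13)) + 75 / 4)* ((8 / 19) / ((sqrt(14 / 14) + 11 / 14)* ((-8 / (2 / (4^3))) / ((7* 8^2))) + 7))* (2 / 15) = -1696648798957 / 3316803819615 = -0.51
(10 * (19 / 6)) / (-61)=-0.52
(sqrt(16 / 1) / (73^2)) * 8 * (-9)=-288 / 5329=-0.05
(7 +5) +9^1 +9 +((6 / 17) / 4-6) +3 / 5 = 4197 / 170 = 24.69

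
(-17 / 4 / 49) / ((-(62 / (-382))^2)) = 620177 / 188356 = 3.29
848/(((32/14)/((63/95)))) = 23373/95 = 246.03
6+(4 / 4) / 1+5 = 12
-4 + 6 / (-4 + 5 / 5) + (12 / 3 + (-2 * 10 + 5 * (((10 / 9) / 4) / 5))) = -391 / 18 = -21.72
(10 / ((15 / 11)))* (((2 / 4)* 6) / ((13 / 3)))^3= 5346 / 2197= 2.43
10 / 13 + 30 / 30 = 23 / 13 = 1.77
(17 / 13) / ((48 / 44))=187 / 156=1.20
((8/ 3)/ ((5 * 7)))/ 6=4/ 315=0.01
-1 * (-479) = 479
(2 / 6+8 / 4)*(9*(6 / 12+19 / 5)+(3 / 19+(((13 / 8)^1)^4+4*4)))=168417193 / 1167360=144.27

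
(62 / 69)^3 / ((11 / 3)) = 238328 / 1204533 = 0.20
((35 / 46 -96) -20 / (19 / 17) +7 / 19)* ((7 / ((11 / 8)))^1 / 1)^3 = -8654093056 / 581647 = -14878.60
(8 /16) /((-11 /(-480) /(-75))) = -18000 /11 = -1636.36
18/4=9/2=4.50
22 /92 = 11 /46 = 0.24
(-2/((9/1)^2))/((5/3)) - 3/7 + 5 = 4306/945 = 4.56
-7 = -7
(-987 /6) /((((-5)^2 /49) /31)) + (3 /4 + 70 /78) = -38974153 /3900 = -9993.37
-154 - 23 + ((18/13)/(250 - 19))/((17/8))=-177.00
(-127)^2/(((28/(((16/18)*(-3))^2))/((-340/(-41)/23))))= 87741760/59409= 1476.91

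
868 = 868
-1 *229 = -229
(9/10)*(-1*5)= -9/2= -4.50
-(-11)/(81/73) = 9.91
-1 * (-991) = 991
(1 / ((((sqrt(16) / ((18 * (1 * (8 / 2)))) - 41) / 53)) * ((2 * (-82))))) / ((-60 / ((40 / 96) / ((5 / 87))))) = -4611 / 4834720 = -0.00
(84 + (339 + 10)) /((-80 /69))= -29877 /80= -373.46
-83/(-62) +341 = 21225/62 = 342.34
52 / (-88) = -13 / 22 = -0.59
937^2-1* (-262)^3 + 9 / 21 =132038882 / 7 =18862697.43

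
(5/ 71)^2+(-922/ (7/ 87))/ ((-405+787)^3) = 4675330313/ 983501055908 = 0.00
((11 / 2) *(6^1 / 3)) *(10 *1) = 110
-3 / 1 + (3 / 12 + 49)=185 / 4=46.25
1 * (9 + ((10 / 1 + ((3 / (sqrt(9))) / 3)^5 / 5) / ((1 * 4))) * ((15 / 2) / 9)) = 64639 / 5832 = 11.08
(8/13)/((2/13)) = 4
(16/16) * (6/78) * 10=10/13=0.77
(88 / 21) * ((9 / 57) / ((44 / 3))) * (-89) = -534 / 133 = -4.02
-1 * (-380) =380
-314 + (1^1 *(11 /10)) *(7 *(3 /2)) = -6049 /20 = -302.45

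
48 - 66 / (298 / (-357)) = 18933 / 149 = 127.07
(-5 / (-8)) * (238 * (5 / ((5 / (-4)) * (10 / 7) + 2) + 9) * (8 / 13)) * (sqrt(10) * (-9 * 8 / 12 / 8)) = -57715 * sqrt(10) / 26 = -7019.65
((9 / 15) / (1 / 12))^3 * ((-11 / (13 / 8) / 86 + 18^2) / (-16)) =-528005952 / 69875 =-7556.44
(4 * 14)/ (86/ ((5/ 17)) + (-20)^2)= 140/ 1731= 0.08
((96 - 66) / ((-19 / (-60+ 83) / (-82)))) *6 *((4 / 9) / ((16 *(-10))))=-943 / 19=-49.63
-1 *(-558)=558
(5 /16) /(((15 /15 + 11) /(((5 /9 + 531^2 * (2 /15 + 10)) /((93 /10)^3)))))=92.50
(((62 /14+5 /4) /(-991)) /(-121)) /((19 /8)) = 318 /15948163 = 0.00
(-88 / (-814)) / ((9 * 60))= 1 / 4995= 0.00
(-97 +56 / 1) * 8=-328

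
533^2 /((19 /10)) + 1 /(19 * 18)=51136021 /342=149520.53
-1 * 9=-9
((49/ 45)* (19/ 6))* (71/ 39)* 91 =462707/ 810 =571.24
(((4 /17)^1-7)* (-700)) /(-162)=-40250 /1377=-29.23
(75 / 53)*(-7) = -525 / 53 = -9.91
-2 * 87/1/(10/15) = -261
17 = 17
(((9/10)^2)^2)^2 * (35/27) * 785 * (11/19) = 253.60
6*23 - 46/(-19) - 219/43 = 110563/817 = 135.33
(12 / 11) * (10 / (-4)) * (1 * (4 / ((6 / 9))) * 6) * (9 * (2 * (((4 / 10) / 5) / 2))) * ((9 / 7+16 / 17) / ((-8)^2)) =-12879 / 5236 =-2.46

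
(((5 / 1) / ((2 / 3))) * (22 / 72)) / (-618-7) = -11 / 3000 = -0.00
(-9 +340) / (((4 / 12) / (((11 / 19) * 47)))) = 513381 / 19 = 27020.05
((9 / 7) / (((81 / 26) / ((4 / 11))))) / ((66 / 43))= 2236 / 22869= 0.10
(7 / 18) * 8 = 28 / 9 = 3.11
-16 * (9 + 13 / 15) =-2368 / 15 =-157.87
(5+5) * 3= 30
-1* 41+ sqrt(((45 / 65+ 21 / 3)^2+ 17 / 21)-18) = -41+ sqrt(3128811) / 273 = -34.52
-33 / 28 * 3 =-99 / 28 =-3.54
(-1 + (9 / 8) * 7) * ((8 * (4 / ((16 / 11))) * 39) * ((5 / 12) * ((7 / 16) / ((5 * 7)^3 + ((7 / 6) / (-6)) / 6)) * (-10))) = -5308875 / 21167984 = -0.25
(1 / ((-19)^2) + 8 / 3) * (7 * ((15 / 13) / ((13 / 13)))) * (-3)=-303555 / 4693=-64.68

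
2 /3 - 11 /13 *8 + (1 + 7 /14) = -359 /78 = -4.60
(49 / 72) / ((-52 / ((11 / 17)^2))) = -5929 / 1082016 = -0.01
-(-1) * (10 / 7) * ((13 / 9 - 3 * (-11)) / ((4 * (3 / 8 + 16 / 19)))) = 23560 / 2331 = 10.11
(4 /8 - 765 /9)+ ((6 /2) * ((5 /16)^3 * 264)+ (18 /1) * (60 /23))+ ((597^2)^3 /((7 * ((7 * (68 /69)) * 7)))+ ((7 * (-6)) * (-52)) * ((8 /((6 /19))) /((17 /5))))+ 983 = 9196718283051066778615 /68665856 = 133934371735656.61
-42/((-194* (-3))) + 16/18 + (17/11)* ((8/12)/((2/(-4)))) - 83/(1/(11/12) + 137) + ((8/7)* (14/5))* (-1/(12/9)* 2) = -484646938/72934785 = -6.64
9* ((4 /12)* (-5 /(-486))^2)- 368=-28973351 /78732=-368.00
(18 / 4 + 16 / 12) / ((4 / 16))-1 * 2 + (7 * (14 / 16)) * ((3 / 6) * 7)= 42.77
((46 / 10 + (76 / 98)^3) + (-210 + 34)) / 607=-100550833 / 357064715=-0.28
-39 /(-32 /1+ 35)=-13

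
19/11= 1.73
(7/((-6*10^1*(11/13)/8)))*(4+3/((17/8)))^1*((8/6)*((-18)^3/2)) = 21700224/935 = 23208.80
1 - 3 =-2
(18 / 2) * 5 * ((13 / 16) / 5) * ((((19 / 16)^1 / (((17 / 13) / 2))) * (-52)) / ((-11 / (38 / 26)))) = 549081 / 5984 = 91.76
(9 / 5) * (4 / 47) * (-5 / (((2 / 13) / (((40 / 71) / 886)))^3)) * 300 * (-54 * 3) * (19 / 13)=0.00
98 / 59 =1.66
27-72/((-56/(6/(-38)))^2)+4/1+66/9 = 16273637/424536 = 38.33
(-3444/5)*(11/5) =-37884/25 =-1515.36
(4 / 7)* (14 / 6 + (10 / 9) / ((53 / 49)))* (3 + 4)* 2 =26.88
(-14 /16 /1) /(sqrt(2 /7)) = -7* sqrt(14) /16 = -1.64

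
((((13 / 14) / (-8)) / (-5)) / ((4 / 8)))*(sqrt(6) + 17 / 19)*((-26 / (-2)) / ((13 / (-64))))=-9.94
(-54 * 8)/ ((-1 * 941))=432/ 941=0.46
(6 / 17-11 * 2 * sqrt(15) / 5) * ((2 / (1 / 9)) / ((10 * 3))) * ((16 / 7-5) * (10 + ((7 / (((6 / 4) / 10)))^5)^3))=-1182317526239372902400001090516932 / 189724437 + 13005492788633101926400011995686252 * sqrt(15) / 167403915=294657598855527727950345300.00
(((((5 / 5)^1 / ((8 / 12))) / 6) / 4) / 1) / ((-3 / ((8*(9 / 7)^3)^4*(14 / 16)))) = -3012581722464 / 1977326743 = -1523.56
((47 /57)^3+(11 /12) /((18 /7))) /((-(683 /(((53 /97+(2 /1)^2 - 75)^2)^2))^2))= -29928038242614209441719221210724512 /25077029125090167822953011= -1193444330.80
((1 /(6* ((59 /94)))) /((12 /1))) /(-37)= -47 /78588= -0.00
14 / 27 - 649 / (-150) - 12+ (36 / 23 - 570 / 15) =-1353457 / 31050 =-43.59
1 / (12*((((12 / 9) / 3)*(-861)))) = -1 / 4592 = -0.00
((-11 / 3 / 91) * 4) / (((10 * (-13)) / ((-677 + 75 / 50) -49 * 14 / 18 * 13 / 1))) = -33121 / 22815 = -1.45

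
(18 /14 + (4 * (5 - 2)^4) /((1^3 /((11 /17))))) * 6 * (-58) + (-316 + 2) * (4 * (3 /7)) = -8799204 /119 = -73942.89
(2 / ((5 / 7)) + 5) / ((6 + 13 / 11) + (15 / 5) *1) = 429 / 560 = 0.77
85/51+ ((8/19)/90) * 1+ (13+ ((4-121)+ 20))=-70391/855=-82.33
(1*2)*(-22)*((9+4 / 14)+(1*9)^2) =-27808 / 7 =-3972.57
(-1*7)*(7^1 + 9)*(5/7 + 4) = -528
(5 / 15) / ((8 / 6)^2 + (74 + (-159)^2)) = 3 / 228211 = 0.00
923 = 923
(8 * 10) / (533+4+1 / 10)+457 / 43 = 10.78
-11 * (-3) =33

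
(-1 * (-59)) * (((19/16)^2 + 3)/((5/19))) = 1265609/1280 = 988.76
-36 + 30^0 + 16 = -19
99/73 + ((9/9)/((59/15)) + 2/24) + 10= 11.69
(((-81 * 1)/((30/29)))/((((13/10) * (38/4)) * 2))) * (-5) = 15.85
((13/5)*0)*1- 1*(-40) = 40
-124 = -124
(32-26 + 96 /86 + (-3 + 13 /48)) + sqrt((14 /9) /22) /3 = sqrt(77) /99 + 9055 /2064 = 4.48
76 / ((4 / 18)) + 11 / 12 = 4115 / 12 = 342.92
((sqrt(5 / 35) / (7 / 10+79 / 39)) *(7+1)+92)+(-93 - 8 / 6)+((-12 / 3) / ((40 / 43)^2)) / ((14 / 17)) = -133499 / 16800+3120 *sqrt(7) / 7441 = -6.84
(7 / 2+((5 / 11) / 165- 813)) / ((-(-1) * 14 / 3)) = -587695 / 3388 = -173.46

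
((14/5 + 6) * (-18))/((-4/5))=198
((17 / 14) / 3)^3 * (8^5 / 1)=20123648 / 9261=2172.95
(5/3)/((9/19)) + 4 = 203/27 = 7.52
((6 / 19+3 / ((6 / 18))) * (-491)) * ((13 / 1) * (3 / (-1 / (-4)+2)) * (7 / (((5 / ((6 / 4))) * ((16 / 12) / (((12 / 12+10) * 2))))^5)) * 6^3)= -356255052454.71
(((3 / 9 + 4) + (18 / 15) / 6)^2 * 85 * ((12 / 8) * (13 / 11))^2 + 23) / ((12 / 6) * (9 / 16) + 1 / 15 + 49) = 80042472 / 728783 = 109.83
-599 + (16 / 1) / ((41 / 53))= -23711 / 41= -578.32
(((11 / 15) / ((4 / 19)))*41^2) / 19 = 18491 / 60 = 308.18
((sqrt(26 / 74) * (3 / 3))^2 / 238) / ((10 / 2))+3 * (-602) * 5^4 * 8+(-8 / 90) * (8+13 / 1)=-1192772946529 / 132090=-9030001.87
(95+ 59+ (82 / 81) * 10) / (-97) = -13294 / 7857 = -1.69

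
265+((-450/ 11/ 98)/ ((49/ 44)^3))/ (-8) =1527890065/ 5764801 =265.04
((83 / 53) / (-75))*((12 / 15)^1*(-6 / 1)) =664 / 6625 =0.10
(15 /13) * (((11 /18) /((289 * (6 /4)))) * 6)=110 /11271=0.01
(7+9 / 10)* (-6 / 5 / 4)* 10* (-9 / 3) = 711 / 10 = 71.10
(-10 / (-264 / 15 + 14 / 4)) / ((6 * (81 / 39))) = 650 / 11421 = 0.06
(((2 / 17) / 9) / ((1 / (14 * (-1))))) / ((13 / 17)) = -28 / 117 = -0.24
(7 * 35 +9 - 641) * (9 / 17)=-204.88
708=708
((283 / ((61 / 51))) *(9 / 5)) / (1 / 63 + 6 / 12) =16367022 / 19825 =825.57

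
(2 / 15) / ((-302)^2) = 1 / 684030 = 0.00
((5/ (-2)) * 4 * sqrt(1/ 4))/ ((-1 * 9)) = 5/ 9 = 0.56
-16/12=-4/3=-1.33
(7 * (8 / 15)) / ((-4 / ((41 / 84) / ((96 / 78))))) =-533 / 1440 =-0.37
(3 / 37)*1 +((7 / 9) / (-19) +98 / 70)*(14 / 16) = 160739 / 126540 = 1.27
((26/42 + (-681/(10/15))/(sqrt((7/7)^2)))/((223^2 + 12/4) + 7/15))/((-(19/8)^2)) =6860320/1885109149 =0.00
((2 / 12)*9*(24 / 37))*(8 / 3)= 96 / 37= 2.59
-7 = -7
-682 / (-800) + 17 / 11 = 10551 / 4400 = 2.40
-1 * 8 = -8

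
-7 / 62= -0.11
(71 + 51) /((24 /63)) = 1281 /4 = 320.25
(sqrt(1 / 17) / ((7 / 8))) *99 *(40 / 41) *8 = 253440 *sqrt(17) / 4879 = 214.18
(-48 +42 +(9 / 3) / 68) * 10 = -2025 / 34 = -59.56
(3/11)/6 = 1/22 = 0.05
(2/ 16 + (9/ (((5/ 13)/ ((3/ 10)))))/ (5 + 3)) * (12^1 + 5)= 6817/ 400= 17.04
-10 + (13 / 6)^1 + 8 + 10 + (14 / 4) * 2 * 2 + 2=157 / 6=26.17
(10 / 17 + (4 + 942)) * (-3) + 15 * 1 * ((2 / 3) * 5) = -47426 / 17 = -2789.76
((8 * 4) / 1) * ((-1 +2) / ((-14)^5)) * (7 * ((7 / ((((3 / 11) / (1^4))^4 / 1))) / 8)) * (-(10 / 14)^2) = 366025 / 10890936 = 0.03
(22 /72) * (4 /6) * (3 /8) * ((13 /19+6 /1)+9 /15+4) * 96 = 23584 /285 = 82.75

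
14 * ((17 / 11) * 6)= 1428 / 11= 129.82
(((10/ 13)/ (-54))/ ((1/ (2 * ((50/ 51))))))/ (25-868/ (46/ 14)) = 11500/ 98473401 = 0.00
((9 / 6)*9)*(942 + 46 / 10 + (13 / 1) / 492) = 20958309 / 1640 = 12779.46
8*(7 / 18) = 28 / 9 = 3.11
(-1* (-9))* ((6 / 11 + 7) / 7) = 747 / 77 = 9.70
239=239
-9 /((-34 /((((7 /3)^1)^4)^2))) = 5764801 /24786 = 232.58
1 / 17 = 0.06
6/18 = 1/3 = 0.33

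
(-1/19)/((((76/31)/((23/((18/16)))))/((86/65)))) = -122636/211185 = -0.58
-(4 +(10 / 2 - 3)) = -6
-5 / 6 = -0.83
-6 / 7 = -0.86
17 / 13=1.31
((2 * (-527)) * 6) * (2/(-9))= 4216/3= 1405.33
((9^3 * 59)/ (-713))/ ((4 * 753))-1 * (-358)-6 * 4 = 239080231/ 715852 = 333.98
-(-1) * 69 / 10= 6.90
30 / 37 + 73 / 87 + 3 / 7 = 46834 / 22533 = 2.08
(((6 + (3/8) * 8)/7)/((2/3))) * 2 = 27/7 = 3.86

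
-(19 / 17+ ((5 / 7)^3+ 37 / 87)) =-967601 / 507297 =-1.91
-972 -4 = -976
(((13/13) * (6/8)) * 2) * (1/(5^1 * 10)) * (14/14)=3/100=0.03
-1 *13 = -13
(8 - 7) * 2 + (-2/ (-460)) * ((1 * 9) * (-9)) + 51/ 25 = 4241/ 1150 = 3.69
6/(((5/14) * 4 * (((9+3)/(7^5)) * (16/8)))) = 117649/40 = 2941.22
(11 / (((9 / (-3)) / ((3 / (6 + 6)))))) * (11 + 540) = -6061 / 12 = -505.08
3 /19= 0.16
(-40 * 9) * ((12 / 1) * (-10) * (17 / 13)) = 734400 / 13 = 56492.31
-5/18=-0.28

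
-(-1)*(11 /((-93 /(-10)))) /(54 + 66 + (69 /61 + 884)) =6710 /5702109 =0.00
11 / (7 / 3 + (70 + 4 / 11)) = 363 / 2399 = 0.15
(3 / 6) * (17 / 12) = 17 / 24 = 0.71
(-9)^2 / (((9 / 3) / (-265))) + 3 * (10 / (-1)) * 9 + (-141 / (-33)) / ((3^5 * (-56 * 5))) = -7425.00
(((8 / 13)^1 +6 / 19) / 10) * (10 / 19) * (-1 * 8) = -0.39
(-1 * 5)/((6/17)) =-85/6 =-14.17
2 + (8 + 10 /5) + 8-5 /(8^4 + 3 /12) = 65536 /3277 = 20.00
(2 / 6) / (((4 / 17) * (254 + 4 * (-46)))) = 17 / 840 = 0.02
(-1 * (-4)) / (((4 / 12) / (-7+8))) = 12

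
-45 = -45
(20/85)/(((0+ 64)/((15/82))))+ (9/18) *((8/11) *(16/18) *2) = 1428941/2208096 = 0.65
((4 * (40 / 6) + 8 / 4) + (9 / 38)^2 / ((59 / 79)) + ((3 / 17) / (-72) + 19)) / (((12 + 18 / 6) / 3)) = 414854351 / 43449960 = 9.55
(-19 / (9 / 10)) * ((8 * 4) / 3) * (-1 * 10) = 60800 / 27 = 2251.85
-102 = -102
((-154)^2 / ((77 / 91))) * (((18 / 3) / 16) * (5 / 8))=105105 / 16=6569.06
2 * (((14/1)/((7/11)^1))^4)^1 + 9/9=468513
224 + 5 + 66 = 295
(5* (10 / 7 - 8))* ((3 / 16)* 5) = -1725 / 56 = -30.80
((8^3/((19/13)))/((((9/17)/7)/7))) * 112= 620978176/171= 3631451.32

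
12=12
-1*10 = -10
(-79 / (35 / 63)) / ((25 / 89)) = -63279 / 125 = -506.23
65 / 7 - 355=-2420 / 7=-345.71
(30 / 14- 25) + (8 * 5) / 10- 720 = -5172 / 7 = -738.86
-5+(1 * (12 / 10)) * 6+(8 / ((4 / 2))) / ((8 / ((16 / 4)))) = 21 / 5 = 4.20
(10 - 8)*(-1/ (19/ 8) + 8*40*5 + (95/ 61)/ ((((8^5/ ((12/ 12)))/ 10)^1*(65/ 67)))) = 394868545639/ 123428864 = 3199.16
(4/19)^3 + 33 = 226411/6859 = 33.01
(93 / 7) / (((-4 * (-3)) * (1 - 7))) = -31 / 168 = -0.18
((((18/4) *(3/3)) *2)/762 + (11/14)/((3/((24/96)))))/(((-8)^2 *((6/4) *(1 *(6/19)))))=31331/12289536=0.00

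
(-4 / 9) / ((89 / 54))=-0.27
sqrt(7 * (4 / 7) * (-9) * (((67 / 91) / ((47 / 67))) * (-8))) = 804 * sqrt(8554) / 4277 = 17.39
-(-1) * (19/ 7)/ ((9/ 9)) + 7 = 68/ 7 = 9.71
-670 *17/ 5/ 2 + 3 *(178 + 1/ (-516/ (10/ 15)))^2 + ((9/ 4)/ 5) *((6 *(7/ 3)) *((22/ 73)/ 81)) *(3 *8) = 6845031730769/ 72887580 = 93912.18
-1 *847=-847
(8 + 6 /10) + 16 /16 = 48 /5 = 9.60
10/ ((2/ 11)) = 55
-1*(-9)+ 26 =35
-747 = -747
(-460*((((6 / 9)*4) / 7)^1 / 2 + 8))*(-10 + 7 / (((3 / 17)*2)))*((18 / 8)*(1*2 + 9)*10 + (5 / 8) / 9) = -9172015.65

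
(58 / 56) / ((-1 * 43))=-29 / 1204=-0.02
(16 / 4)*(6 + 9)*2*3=360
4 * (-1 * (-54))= 216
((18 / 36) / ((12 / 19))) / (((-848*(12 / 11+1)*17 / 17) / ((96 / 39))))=-209 / 190164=-0.00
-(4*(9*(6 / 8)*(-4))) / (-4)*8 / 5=-216 / 5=-43.20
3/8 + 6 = 51/8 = 6.38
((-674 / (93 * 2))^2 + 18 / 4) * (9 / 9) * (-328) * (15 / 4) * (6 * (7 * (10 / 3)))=-8752897300 / 2883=-3036037.91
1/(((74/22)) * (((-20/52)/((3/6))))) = -0.39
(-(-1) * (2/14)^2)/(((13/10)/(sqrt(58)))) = 10 * sqrt(58)/637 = 0.12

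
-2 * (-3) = 6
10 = 10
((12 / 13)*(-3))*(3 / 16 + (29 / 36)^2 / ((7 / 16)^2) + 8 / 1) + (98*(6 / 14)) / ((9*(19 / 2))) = -13755433 / 435708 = -31.57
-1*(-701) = 701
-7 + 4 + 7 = 4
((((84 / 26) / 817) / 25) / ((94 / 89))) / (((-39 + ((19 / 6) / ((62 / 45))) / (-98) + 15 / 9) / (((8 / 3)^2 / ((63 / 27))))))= -207653376 / 16995807309325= -0.00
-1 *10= -10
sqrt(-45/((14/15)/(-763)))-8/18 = -4/9 + 15 * sqrt(654)/2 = 191.36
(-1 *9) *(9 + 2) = -99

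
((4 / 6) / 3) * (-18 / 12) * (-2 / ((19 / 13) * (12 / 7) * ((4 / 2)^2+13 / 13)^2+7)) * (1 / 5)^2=182 / 475275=0.00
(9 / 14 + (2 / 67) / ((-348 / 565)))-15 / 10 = -73903 / 81606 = -0.91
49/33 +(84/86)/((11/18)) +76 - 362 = -401459/1419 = -282.92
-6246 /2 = -3123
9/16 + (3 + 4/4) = 73/16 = 4.56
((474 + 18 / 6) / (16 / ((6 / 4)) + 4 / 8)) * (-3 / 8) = -4293 / 268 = -16.02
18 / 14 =9 / 7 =1.29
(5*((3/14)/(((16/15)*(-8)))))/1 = -225/1792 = -0.13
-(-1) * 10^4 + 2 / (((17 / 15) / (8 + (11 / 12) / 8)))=2723895 / 272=10014.32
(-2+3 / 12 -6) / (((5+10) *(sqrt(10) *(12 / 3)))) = -31 *sqrt(10) / 2400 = -0.04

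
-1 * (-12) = 12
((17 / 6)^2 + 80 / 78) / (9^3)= 4237 / 341172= 0.01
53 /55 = 0.96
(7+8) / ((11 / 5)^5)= 0.29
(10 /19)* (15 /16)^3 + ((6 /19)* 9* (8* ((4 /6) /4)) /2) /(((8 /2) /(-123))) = -2250261 /38912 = -57.83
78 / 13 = 6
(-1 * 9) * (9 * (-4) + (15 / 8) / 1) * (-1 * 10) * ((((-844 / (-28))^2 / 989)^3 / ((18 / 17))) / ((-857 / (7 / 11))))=1.67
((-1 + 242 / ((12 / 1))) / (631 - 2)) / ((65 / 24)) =92 / 8177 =0.01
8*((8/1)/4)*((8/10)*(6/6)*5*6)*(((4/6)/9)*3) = 256/3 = 85.33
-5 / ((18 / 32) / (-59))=524.44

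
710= 710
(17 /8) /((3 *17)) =1 /24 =0.04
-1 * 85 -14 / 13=-1119 / 13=-86.08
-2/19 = -0.11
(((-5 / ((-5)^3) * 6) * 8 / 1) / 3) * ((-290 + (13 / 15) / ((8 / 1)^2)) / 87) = -2.13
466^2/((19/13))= 2823028/19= 148580.42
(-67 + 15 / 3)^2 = 3844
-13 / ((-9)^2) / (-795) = 13 / 64395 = 0.00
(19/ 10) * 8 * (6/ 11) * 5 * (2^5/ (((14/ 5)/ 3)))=109440/ 77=1421.30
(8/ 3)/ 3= 8/ 9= 0.89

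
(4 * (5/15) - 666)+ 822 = 472/3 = 157.33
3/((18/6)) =1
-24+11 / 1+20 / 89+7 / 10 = -10747 / 890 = -12.08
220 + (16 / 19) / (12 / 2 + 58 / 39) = 305296 / 1387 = 220.11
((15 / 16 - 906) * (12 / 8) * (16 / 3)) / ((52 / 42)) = -304101 / 52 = -5848.10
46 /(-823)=-46 /823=-0.06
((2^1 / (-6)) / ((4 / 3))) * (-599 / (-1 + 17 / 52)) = -7787 / 35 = -222.49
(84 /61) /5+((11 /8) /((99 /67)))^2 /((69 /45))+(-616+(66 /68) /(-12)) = -126784282123 /206072640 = -615.24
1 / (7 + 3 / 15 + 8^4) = 5 / 20516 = 0.00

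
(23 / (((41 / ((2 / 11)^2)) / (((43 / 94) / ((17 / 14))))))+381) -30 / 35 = 10547969423 / 27746873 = 380.15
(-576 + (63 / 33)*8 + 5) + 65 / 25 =-30422 / 55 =-553.13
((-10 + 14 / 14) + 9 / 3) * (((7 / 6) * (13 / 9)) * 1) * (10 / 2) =-455 / 9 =-50.56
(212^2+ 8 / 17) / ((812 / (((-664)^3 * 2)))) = -111840585746432 / 3451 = -32408167414.21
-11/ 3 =-3.67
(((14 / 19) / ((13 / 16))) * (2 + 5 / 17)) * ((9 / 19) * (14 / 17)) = 84672 / 104329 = 0.81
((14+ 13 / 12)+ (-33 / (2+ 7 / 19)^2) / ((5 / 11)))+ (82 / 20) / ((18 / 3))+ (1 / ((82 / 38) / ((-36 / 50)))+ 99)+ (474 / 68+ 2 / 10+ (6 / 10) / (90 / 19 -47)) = 205229300134 / 1888957125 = 108.65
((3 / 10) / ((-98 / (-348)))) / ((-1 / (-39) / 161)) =234117 / 35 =6689.06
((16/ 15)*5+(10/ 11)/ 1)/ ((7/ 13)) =2678/ 231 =11.59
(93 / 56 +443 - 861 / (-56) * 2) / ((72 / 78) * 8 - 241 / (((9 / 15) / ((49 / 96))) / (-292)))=3114891 / 392284319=0.01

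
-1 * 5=-5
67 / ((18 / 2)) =67 / 9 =7.44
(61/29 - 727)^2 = 441924484/841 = 525475.01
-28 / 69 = -0.41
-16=-16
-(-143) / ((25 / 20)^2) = 2288 / 25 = 91.52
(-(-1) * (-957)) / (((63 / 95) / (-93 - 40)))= 575795 / 3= 191931.67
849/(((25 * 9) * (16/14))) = 1981/600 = 3.30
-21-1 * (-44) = 23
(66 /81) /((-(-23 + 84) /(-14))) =308 /1647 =0.19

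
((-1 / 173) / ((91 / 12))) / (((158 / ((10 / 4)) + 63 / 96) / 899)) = -1726080 / 160846231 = -0.01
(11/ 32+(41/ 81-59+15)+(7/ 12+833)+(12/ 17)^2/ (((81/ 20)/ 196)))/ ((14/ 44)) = 6711841697/ 2621808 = 2560.01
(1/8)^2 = 1/64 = 0.02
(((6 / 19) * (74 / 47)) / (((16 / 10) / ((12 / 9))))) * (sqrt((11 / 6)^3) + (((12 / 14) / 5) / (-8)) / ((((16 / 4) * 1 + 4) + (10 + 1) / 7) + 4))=-111 / 169670 + 2035 * sqrt(66) / 16074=1.03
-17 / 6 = -2.83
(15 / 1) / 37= 15 / 37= 0.41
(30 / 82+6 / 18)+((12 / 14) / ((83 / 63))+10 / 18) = 58355 / 30627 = 1.91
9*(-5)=-45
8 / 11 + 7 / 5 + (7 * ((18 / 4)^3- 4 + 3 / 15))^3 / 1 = 160798712161961 / 704000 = 228407261.59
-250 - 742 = -992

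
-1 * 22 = -22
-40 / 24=-5 / 3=-1.67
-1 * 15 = -15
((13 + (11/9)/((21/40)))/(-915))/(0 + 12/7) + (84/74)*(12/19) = 147379249/208411380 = 0.71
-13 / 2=-6.50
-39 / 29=-1.34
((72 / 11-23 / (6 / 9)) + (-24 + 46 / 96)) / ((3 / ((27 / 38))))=-81537 / 6688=-12.19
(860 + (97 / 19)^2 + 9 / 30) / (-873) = -1066591 / 1050510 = -1.02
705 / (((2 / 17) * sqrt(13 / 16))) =23970 * sqrt(13) / 13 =6648.08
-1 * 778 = -778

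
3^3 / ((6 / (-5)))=-45 / 2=-22.50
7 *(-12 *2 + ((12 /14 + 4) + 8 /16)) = -261 /2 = -130.50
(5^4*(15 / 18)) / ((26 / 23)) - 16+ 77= 81391 / 156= 521.74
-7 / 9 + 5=38 / 9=4.22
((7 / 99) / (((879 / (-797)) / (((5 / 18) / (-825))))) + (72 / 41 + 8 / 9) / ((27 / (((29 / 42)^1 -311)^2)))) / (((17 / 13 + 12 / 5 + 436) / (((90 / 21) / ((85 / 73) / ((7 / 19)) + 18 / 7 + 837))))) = 69721677117358646185 / 639069672838841795628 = 0.11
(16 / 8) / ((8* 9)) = 1 / 36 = 0.03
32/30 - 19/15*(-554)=3514/5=702.80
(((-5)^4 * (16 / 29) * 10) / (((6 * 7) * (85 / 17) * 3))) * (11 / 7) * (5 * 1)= 550000 / 12789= 43.01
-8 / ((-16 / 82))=41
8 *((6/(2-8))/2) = -4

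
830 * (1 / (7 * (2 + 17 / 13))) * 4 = 43160 / 301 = 143.39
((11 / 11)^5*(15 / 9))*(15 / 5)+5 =10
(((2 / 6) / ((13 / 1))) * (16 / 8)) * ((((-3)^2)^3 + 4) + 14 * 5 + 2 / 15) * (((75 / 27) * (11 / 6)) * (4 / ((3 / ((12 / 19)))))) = 10601360 / 60021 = 176.63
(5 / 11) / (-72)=-5 / 792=-0.01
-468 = -468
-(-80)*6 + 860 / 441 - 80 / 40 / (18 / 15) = 211805 / 441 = 480.28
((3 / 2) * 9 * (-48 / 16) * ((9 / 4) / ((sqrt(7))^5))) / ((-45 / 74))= 2997 * sqrt(7) / 6860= 1.16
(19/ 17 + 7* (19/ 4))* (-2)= -2337/ 34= -68.74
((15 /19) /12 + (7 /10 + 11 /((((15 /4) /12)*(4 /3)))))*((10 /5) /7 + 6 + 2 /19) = 877455 /5054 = 173.62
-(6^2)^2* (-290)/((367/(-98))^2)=3609567360/134689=26799.27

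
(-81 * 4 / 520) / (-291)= 27 / 12610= 0.00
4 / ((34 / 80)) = 160 / 17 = 9.41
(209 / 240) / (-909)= -209 / 218160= -0.00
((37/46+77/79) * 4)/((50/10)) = 2586/1817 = 1.42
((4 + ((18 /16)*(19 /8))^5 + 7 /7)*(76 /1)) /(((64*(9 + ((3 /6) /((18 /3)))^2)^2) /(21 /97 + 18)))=412208293412164023 /10950440095055872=37.64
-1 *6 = -6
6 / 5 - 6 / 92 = 261 / 230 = 1.13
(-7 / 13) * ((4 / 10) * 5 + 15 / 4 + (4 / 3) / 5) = -3.24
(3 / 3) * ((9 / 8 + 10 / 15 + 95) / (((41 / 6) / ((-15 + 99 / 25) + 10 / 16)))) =-4838809 / 32800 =-147.52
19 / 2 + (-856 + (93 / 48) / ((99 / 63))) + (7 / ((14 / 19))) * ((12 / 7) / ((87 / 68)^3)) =-226478615653 / 270425232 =-837.49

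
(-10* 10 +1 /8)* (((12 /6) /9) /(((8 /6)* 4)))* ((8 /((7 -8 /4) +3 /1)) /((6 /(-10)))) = 3995 /576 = 6.94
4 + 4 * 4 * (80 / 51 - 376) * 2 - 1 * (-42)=-608726 / 51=-11935.80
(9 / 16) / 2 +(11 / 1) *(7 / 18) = 1313 / 288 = 4.56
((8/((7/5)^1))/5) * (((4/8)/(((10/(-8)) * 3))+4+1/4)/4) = 247/210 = 1.18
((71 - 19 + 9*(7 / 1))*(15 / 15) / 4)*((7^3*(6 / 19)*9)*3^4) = 86266215 / 38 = 2270163.55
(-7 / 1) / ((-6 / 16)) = 56 / 3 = 18.67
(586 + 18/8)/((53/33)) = 77649/212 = 366.27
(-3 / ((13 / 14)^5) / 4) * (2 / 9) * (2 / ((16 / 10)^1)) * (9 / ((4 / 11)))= -2773155 / 371293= -7.47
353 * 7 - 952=1519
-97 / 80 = -1.21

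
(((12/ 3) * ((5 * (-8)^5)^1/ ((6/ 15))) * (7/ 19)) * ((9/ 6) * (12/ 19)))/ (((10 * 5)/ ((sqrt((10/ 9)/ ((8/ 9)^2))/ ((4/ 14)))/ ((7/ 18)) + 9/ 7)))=-13934592 * sqrt(10)/ 361 -5308416/ 361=-136768.60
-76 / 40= -19 / 10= -1.90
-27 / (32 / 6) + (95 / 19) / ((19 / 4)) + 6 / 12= -1067 / 304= -3.51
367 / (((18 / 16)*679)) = 2936 / 6111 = 0.48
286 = 286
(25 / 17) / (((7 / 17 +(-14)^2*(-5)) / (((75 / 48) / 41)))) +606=6620166383 / 10924368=606.00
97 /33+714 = 23659 /33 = 716.94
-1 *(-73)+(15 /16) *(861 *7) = 91573 /16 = 5723.31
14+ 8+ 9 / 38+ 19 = 1567 / 38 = 41.24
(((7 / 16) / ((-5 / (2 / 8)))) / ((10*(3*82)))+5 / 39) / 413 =437303 / 1408825600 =0.00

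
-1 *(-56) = 56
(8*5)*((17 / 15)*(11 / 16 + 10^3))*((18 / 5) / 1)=816561 / 5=163312.20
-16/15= -1.07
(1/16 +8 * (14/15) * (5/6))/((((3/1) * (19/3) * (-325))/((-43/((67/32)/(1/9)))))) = 15566/6702345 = 0.00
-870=-870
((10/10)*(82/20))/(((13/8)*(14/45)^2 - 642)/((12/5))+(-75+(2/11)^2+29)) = -4822092/368597663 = -0.01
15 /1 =15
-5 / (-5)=1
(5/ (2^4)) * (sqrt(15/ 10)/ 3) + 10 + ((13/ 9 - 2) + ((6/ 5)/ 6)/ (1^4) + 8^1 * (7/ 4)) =5 * sqrt(6)/ 96 + 1064/ 45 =23.77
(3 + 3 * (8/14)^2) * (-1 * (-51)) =9945/49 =202.96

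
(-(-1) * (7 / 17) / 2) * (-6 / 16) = -21 / 272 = -0.08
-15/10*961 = -2883/2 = -1441.50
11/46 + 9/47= 931/2162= 0.43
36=36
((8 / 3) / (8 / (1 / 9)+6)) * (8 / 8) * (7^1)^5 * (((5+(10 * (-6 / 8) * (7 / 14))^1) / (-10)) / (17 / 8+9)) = -67228 / 10413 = -6.46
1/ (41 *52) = 1/ 2132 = 0.00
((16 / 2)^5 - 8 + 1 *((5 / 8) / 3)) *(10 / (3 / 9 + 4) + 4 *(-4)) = -69975805 / 156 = -448562.85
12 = 12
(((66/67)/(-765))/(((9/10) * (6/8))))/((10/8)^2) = -2816/2306475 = -0.00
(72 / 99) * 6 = 48 / 11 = 4.36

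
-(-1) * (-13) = -13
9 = 9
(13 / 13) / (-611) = -1 / 611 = -0.00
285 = 285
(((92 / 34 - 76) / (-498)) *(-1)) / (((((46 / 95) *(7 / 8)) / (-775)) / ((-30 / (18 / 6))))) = -262105000 / 97359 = -2692.15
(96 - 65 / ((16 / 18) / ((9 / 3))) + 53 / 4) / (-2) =881 / 16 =55.06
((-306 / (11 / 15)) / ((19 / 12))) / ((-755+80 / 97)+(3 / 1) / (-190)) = 17809200 / 50965717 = 0.35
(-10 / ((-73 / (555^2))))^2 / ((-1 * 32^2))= -2371985015625 / 1364224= -1738706.41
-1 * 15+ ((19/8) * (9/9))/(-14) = -1699/112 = -15.17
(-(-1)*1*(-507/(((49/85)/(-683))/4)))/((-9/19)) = -745658420/147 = -5072506.26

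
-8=-8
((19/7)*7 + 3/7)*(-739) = -100504/7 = -14357.71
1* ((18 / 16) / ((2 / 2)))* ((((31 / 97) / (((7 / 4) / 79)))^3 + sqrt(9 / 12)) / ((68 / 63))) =3130.74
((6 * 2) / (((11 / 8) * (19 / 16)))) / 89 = 1536 / 18601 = 0.08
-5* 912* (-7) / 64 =1995 / 4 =498.75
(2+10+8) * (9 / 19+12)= 249.47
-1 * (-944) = 944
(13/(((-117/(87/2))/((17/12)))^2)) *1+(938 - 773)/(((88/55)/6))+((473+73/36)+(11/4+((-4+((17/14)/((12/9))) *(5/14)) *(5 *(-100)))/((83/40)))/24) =310918379081/274083264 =1134.39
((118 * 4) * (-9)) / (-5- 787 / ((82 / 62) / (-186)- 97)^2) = 1329048785324952 / 1590488155217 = 835.62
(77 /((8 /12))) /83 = 1.39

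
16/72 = 0.22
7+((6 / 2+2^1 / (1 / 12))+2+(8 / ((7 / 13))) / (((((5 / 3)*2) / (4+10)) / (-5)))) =-276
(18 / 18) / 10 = 1 / 10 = 0.10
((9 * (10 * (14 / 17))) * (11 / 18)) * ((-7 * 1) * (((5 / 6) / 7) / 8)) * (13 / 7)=-3575 / 408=-8.76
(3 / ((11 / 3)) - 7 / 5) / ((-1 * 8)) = 4 / 55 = 0.07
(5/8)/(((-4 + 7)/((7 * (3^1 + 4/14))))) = 115/24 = 4.79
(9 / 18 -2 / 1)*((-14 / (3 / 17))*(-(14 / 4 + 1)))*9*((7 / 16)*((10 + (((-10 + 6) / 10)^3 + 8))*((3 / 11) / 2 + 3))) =-118612.93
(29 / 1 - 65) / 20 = -9 / 5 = -1.80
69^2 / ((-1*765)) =-529 / 85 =-6.22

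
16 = 16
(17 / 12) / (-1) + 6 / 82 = -661 / 492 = -1.34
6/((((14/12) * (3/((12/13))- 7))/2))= -96/35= -2.74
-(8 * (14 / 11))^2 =-12544 / 121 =-103.67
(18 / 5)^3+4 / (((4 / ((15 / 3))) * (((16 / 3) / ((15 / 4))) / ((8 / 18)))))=48.22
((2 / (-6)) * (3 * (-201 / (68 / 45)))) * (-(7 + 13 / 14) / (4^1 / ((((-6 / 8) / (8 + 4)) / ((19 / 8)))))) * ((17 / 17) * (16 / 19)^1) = 1003995 / 171836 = 5.84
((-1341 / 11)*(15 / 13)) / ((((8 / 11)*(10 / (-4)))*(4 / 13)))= 251.44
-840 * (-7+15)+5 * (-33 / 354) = -793015 / 118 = -6720.47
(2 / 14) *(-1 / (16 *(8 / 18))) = -9 / 448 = -0.02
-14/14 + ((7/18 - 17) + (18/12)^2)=-553/36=-15.36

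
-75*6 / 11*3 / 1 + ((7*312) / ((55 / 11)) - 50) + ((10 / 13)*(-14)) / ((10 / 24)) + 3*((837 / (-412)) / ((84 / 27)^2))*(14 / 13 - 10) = 14079058309 / 57737680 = 243.85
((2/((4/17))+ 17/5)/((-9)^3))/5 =-119/36450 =-0.00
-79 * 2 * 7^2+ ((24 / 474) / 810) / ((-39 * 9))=-86944556792 / 11230245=-7742.00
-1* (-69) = 69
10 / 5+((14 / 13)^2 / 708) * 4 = 2.01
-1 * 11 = -11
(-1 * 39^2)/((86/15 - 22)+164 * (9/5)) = -22815/4184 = -5.45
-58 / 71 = -0.82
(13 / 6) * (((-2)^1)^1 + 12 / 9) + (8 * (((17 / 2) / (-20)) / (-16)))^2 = -80599 / 57600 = -1.40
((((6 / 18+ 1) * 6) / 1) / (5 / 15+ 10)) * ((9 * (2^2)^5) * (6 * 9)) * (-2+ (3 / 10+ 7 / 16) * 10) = 64198656 / 31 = 2070924.39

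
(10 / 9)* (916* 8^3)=4689920 / 9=521102.22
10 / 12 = 5 / 6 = 0.83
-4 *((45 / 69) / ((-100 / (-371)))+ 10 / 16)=-2801 / 230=-12.18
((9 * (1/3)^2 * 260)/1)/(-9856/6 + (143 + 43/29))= -11310/65171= -0.17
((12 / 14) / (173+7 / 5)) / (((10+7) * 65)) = 3 / 674492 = 0.00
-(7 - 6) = -1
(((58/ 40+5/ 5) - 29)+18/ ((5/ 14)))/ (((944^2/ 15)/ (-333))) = -476523/ 3564544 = -0.13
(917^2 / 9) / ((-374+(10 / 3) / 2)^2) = 840889 / 1247689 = 0.67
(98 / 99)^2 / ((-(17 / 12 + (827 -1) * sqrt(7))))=653072 / 2246826713373 -126926464 * sqrt(7) / 748942237791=-0.00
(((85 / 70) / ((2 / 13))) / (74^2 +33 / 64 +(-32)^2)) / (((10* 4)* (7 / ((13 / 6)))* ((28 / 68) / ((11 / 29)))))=0.00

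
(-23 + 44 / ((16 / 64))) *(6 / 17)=54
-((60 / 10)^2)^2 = -1296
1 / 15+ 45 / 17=692 / 255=2.71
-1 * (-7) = 7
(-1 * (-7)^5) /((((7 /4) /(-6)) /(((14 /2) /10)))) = -201684 /5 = -40336.80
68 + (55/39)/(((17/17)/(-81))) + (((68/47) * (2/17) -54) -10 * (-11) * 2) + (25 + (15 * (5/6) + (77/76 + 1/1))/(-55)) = 369498507/2553980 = 144.68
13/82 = 0.16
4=4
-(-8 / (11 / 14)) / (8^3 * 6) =7 / 2112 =0.00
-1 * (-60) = 60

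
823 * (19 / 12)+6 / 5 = 78257 / 60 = 1304.28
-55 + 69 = 14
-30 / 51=-10 / 17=-0.59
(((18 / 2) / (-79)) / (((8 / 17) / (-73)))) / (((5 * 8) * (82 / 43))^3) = 888013683 / 22301732864000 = 0.00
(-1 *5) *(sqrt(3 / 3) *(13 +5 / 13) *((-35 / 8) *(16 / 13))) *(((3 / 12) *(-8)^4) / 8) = 7795200 / 169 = 46125.44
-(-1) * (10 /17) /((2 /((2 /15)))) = 2 /51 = 0.04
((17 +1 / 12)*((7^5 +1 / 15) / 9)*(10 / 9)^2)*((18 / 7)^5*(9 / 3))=223265073600 / 16807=13284052.69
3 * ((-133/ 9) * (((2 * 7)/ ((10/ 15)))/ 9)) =-931/ 9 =-103.44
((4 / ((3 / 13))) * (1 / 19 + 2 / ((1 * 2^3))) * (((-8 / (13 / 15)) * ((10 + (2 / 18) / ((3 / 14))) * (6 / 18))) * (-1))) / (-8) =-32660 / 1539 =-21.22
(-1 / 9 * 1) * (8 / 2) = -4 / 9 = -0.44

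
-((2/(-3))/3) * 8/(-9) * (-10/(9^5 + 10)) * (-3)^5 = -0.01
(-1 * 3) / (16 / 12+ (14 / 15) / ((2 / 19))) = -5 / 17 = -0.29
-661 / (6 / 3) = -661 / 2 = -330.50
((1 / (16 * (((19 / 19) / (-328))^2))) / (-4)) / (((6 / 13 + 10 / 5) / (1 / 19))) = -21853 / 608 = -35.94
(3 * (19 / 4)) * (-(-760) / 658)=5415 / 329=16.46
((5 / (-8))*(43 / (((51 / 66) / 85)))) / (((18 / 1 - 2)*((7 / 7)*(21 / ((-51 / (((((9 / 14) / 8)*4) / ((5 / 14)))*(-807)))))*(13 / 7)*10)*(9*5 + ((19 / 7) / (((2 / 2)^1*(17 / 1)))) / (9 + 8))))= -406673575 / 550222568064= -0.00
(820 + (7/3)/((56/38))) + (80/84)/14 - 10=811.65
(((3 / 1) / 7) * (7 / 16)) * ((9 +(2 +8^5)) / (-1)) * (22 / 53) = -1081707 / 424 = -2551.20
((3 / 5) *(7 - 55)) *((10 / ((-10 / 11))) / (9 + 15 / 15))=792 / 25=31.68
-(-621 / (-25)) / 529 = -27 / 575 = -0.05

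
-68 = -68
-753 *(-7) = 5271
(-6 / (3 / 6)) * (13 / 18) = -26 / 3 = -8.67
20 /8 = 5 /2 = 2.50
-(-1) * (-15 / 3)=-5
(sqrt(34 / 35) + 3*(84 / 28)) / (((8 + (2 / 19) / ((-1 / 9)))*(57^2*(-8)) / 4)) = -1 / 5092 - sqrt(1190) / 1603980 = -0.00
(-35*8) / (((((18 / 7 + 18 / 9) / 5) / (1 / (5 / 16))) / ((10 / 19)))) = -515.79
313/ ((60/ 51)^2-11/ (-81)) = 205.94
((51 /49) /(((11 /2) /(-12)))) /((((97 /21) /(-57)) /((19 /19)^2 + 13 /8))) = 78489 /1067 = 73.56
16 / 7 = 2.29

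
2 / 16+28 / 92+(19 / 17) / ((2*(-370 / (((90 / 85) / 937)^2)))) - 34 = -4929186787221441 / 146830236165880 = -33.57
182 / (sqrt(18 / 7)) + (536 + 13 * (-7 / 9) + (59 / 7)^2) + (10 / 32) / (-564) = 91 * sqrt(14) / 3 + 791843233 / 1326528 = 710.43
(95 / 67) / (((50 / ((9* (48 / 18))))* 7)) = 228 / 2345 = 0.10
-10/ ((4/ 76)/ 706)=-134140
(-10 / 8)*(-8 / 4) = 5 / 2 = 2.50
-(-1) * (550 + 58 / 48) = 13229 / 24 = 551.21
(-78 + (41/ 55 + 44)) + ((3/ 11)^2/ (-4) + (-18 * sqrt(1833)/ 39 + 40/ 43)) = -3365603/ 104060-6 * sqrt(1833)/ 13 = -52.10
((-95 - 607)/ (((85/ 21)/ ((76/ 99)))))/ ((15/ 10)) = -82992/ 935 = -88.76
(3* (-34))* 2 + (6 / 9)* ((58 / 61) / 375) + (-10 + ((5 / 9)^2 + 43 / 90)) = -263369987 / 1235250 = -213.21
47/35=1.34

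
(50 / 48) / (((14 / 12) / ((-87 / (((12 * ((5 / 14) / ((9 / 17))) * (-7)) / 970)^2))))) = -184181175 / 8092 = -22760.90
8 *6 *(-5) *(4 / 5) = -192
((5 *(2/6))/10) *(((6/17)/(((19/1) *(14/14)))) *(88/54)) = 44/8721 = 0.01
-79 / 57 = -1.39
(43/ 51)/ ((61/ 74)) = 3182/ 3111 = 1.02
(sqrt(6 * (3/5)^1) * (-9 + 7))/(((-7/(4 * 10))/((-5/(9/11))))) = -880 * sqrt(10)/21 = -132.51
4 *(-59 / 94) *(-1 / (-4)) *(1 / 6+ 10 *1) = -3599 / 564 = -6.38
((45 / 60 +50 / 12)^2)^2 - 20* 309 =-116031119 / 20736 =-5595.64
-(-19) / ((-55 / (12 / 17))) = -228 / 935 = -0.24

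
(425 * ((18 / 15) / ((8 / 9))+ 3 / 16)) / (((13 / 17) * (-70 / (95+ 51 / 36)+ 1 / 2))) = -15818415 / 4184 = -3780.69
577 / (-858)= -577 / 858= -0.67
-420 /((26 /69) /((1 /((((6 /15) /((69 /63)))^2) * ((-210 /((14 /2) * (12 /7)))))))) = 304175 /637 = 477.51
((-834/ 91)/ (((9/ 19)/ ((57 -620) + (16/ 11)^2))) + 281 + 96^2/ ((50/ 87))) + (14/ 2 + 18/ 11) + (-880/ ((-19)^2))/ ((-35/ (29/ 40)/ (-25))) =8101844076098/ 298122825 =27176.20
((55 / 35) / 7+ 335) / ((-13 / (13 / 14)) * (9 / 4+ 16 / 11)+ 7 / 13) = -4697836 / 719271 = -6.53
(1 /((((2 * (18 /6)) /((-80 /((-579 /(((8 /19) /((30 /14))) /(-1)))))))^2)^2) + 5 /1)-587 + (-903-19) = -144526182937432052508128 /96094536527574690561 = -1504.00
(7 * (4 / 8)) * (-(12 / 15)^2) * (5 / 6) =-28 / 15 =-1.87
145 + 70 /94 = 6850 /47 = 145.74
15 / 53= 0.28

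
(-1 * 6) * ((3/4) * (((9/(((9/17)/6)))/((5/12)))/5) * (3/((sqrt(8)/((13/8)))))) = -379.74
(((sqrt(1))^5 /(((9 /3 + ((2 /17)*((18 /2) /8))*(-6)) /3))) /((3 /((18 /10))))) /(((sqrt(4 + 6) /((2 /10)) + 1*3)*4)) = -153 /60250 + 51*sqrt(10) /12050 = 0.01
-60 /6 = -10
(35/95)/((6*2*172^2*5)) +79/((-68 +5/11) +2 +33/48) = -10420508603/8555101120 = -1.22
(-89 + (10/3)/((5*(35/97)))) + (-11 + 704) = 63614/105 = 605.85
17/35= 0.49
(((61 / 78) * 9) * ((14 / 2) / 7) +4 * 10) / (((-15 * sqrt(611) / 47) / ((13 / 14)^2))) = -1223 * sqrt(611) / 5880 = -5.14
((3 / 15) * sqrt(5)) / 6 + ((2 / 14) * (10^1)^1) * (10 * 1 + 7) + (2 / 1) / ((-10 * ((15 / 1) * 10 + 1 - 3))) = sqrt(5) / 30 + 125793 / 5180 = 24.36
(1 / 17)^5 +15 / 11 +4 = 83771574 / 15618427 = 5.36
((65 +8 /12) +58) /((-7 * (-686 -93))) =0.02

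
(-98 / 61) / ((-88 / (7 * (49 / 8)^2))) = 823543 / 171776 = 4.79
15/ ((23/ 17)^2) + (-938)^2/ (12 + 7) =46315.77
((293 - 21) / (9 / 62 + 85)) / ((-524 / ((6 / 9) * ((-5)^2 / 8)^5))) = -5146484375 / 4248877056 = -1.21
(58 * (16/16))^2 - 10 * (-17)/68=6733/2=3366.50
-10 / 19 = -0.53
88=88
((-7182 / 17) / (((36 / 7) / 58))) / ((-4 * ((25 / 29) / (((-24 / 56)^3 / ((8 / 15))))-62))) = -190261953 / 10836344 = -17.56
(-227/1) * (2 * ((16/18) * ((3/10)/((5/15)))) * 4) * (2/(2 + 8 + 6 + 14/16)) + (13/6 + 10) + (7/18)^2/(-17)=-22035571/137700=-160.03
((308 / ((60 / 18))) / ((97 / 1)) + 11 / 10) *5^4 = 248875 / 194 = 1282.86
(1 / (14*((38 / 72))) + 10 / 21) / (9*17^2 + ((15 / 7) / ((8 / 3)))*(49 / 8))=15616 / 66544821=0.00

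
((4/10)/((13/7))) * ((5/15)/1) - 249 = -48541/195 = -248.93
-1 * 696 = -696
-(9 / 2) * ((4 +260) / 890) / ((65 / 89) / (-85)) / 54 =187 / 65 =2.88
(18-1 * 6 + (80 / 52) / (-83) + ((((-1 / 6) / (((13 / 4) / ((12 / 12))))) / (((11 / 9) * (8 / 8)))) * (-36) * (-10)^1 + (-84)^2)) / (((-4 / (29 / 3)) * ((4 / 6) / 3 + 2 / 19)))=-617739324 / 11869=-52046.45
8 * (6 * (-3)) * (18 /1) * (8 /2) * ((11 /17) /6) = -19008 /17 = -1118.12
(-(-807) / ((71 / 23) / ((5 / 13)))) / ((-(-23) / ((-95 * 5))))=-1916625 / 923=-2076.52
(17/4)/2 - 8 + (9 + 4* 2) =89/8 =11.12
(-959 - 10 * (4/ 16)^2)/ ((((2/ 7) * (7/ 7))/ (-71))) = 3815469/ 16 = 238466.81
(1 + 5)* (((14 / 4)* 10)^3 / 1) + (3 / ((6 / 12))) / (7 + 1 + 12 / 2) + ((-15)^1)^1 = 1800648 / 7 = 257235.43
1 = 1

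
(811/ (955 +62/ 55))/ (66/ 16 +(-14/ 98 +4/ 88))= 27476680/ 130468347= 0.21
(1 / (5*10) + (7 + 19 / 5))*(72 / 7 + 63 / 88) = 3666357 / 30800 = 119.04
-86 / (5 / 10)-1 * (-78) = -94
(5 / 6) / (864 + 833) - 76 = -773827 / 10182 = -76.00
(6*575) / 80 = 345 / 8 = 43.12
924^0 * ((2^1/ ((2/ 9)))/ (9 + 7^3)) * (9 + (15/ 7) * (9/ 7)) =162/ 539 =0.30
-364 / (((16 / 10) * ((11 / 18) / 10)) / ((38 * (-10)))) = 15561000 / 11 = 1414636.36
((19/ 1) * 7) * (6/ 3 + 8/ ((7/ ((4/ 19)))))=298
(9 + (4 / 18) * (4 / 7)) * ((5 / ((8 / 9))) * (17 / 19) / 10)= 9775 / 2128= 4.59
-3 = -3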